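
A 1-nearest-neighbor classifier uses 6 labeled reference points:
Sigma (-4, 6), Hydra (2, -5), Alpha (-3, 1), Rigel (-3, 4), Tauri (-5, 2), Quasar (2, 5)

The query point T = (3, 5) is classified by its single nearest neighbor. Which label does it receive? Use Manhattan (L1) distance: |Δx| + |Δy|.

Quasar

d(T, Sigma) = 7 + 1 = 8
d(T, Hydra) = 1 + 10 = 11
d(T, Alpha) = 6 + 4 = 10
d(T, Rigel) = 6 + 1 = 7
d(T, Tauri) = 8 + 3 = 11
d(T, Quasar) = 1 + 0 = 1
Quasar is nearest.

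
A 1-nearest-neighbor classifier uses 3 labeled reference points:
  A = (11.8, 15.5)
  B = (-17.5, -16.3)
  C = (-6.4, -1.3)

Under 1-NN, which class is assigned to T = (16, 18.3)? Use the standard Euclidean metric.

Squared Euclidean distances:
|TA|² = (16−11.8)² + (18.3−15.5)² = 17.64 + 7.84 = 25.48
|TB|² = (16−(-17.5))² + (18.3−(-16.3))² = 1122.25 + 1197.16 = 2319.41
|TC|² = (16−(-6.4))² + (18.3−(-1.3))² = 501.76 + 384.16 = 885.92
A is nearest.

A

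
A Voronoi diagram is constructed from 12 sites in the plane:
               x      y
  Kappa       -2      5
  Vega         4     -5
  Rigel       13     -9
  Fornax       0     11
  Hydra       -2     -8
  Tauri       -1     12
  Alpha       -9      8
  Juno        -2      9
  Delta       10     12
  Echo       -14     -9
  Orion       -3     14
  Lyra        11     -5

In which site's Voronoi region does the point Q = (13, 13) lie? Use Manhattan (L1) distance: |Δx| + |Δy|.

Delta

d(Q, Kappa) = |13−(-2)| + |13−5| = 15 + 8 = 23
d(Q, Vega) = |13−4| + |13−(-5)| = 9 + 18 = 27
d(Q, Rigel) = |13−13| + |13−(-9)| = 0 + 22 = 22
d(Q, Fornax) = |13−0| + |13−11| = 13 + 2 = 15
d(Q, Hydra) = |13−(-2)| + |13−(-8)| = 15 + 21 = 36
d(Q, Tauri) = |13−(-1)| + |13−12| = 14 + 1 = 15
d(Q, Alpha) = |13−(-9)| + |13−8| = 22 + 5 = 27
d(Q, Juno) = |13−(-2)| + |13−9| = 15 + 4 = 19
d(Q, Delta) = |13−10| + |13−12| = 3 + 1 = 4
d(Q, Echo) = |13−(-14)| + |13−(-9)| = 27 + 22 = 49
d(Q, Orion) = |13−(-3)| + |13−14| = 16 + 1 = 17
d(Q, Lyra) = |13−11| + |13−(-5)| = 2 + 18 = 20
Minimum is at Delta.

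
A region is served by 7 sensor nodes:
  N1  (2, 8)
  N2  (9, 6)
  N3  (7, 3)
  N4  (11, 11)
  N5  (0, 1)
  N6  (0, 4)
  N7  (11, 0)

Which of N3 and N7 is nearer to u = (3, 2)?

Compare squared distances:
|uN3|² = (3−7)² + (2−3)² = 16 + 1 = 17
|uN7|² = (3−11)² + (2−0)² = 64 + 4 = 68
17 < 68, so N3 is closer.

N3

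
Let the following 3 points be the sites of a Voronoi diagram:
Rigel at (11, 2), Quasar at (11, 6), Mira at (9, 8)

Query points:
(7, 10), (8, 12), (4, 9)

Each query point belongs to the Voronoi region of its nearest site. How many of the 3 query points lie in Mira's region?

3

(7, 10) — d² to each: Rigel:80, Quasar:32, Mira:8 → nearest is Mira
(8, 12) — d² to each: Rigel:109, Quasar:45, Mira:17 → nearest is Mira
(4, 9) — d² to each: Rigel:98, Quasar:58, Mira:26 → nearest is Mira
3 of the 3 points have Mira as nearest.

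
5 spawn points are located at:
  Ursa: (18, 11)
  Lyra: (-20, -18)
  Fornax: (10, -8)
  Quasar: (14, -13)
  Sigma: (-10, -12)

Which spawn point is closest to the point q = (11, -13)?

Compare squared distances (the ordering matches that of the actual distances):
d²(q, Ursa) = (11−18)² + (-13−11)² = 49 + 576 = 625
d²(q, Lyra) = (11−(-20))² + (-13−(-18))² = 961 + 25 = 986
d²(q, Fornax) = (11−10)² + (-13−(-8))² = 1 + 25 = 26
d²(q, Quasar) = (11−14)² + (-13−(-13))² = 9 + 0 = 9
d²(q, Sigma) = (11−(-10))² + (-13−(-12))² = 441 + 1 = 442
The smallest is to Quasar, so q lies in the Voronoi region of Quasar.

Quasar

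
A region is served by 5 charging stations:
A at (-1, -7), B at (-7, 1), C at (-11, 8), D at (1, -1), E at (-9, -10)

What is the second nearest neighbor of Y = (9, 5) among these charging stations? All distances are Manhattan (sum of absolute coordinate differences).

B

d(Y,A) = |9−(-1)| + |5−(-7)| = 10 + 12 = 22
d(Y,B) = |9−(-7)| + |5−1| = 16 + 4 = 20
d(Y,C) = |9−(-11)| + |5−8| = 20 + 3 = 23
d(Y,D) = |9−1| + |5−(-1)| = 8 + 6 = 14
d(Y,E) = |9−(-9)| + |5−(-10)| = 18 + 15 = 33
Sorted ascending: D, B, A, … — the second-nearest is B.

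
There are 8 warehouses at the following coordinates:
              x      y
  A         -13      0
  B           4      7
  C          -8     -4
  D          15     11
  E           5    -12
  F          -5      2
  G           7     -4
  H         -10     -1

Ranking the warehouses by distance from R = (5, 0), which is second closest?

B

Since √ is increasing, it suffices to compare squared distances:
|RA|² = (5−(-13))² + (0−0)² = 324 + 0 = 324
|RB|² = (5−4)² + (0−7)² = 1 + 49 = 50
|RC|² = (5−(-8))² + (0−(-4))² = 169 + 16 = 185
|RD|² = (5−15)² + (0−11)² = 100 + 121 = 221
|RE|² = (5−5)² + (0−(-12))² = 0 + 144 = 144
|RF|² = (5−(-5))² + (0−2)² = 100 + 4 = 104
|RG|² = (5−7)² + (0−(-4))² = 4 + 16 = 20
|RH|² = (5−(-10))² + (0−(-1))² = 225 + 1 = 226
Sorted ascending: G, B, F, … — the second-nearest is B.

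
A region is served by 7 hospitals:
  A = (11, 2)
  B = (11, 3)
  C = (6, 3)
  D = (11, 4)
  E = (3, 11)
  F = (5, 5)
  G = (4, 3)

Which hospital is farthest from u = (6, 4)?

E

Compare squared distances (the ordering matches that of the actual distances):
|uA|² = (6−11)² + (4−2)² = 25 + 4 = 29
|uB|² = (6−11)² + (4−3)² = 25 + 1 = 26
|uC|² = (6−6)² + (4−3)² = 0 + 1 = 1
|uD|² = (6−11)² + (4−4)² = 25 + 0 = 25
|uE|² = (6−3)² + (4−11)² = 9 + 49 = 58
|uF|² = (6−5)² + (4−5)² = 1 + 1 = 2
|uG|² = (6−4)² + (4−3)² = 4 + 1 = 5
The largest is to E.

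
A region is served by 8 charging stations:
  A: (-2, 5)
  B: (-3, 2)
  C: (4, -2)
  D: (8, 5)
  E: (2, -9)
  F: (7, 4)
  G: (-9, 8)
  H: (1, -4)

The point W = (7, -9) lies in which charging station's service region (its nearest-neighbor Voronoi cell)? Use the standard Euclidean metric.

E

Compare squared distances (the ordering matches that of the actual distances):
|WA|² = 81 + 196 = 277
|WB|² = 100 + 121 = 221
|WC|² = 9 + 49 = 58
|WD|² = 1 + 196 = 197
|WE|² = 25 + 0 = 25
|WF|² = 0 + 169 = 169
|WG|² = 256 + 289 = 545
|WH|² = 36 + 25 = 61
E is nearest.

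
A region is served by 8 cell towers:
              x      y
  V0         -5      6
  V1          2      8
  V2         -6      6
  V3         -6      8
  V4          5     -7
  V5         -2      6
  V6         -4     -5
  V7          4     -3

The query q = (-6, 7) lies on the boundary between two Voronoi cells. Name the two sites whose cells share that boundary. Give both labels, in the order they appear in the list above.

Squared distances from q to each site:
|qV0|² = 1 + 1 = 2
|qV1|² = 64 + 1 = 65
|qV2|² = 0 + 1 = 1
|qV3|² = 0 + 1 = 1
|qV4|² = 121 + 196 = 317
|qV5|² = 16 + 1 = 17
|qV6|² = 4 + 144 = 148
|qV7|² = 100 + 100 = 200
q is equidistant from V2 and V3 (both at squared distance 1), and every other site is strictly farther — so q lies on the V2–V3 Voronoi edge.

V2 and V3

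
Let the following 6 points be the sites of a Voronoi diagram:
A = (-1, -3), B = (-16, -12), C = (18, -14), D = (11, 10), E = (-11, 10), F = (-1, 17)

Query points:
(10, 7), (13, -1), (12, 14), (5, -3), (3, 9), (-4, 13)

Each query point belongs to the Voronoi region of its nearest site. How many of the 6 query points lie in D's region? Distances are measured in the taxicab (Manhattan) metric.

(10, 7) — d to each: A:21, B:45, C:29, D:4, E:24, F:21 → nearest is D
(13, -1) — d to each: A:16, B:40, C:18, D:13, E:35, F:32 → nearest is D
(12, 14) — d to each: A:30, B:54, C:34, D:5, E:27, F:16 → nearest is D
(5, -3) — d to each: A:6, B:30, C:24, D:19, E:29, F:26 → nearest is A
(3, 9) — d to each: A:16, B:40, C:38, D:9, E:15, F:12 → nearest is D
(-4, 13) — d to each: A:19, B:37, C:49, D:18, E:10, F:7 → nearest is F
4 of the 6 points have D as nearest.

4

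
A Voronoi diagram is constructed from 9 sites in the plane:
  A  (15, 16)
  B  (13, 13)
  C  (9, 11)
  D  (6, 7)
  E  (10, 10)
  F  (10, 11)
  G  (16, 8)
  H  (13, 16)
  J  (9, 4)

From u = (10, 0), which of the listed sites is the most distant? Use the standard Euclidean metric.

A

Squared Euclidean distances:
|uA|² = 25 + 256 = 281
|uB|² = 9 + 169 = 178
|uC|² = 1 + 121 = 122
|uD|² = 16 + 49 = 65
|uE|² = 0 + 100 = 100
|uF|² = 0 + 121 = 121
|uG|² = 36 + 64 = 100
|uH|² = 9 + 256 = 265
|uJ|² = 1 + 16 = 17
The largest is to A.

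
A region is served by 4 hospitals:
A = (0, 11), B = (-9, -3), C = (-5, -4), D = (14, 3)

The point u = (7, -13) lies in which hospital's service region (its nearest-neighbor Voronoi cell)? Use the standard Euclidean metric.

C

Squared Euclidean distances:
|uA|² = (7−0)² + (-13−11)² = 49 + 576 = 625
|uB|² = (7−(-9))² + (-13−(-3))² = 256 + 100 = 356
|uC|² = (7−(-5))² + (-13−(-4))² = 144 + 81 = 225
|uD|² = (7−14)² + (-13−3)² = 49 + 256 = 305
C is nearest.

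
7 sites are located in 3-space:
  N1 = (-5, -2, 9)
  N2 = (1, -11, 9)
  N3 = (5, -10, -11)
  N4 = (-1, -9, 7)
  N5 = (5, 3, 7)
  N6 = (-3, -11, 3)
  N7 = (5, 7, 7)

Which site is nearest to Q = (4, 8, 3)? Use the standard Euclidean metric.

N7

Compare squared distances (the ordering matches that of the actual distances):
|QN1|² = 81 + 100 + 36 = 217
|QN2|² = 9 + 361 + 36 = 406
|QN3|² = 1 + 324 + 196 = 521
|QN4|² = 25 + 289 + 16 = 330
|QN5|² = 1 + 25 + 16 = 42
|QN6|² = 49 + 361 + 0 = 410
|QN7|² = 1 + 1 + 16 = 18
Minimum is at N7.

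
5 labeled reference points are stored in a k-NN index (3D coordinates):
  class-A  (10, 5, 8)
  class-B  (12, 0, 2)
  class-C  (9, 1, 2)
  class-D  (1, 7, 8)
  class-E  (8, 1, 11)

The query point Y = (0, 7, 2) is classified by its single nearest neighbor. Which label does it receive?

class-D

Compare squared distances (the ordering matches that of the actual distances):
d²(Y, class-A) = (0−10)² + (7−5)² + (2−8)² = 100 + 4 + 36 = 140
d²(Y, class-B) = (0−12)² + (7−0)² + (2−2)² = 144 + 49 + 0 = 193
d²(Y, class-C) = (0−9)² + (7−1)² + (2−2)² = 81 + 36 + 0 = 117
d²(Y, class-D) = (0−1)² + (7−7)² + (2−8)² = 1 + 0 + 36 = 37
d²(Y, class-E) = (0−8)² + (7−1)² + (2−11)² = 64 + 36 + 81 = 181
class-D is nearest.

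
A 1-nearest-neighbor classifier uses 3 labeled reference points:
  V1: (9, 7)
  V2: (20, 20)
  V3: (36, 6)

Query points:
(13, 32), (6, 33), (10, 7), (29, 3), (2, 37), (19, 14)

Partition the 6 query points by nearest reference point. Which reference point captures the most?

V2

(13, 32) — d² to each: V1:641, V2:193, V3:1205 → nearest is V2
(6, 33) — d² to each: V1:685, V2:365, V3:1629 → nearest is V2
(10, 7) — d² to each: V1:1, V2:269, V3:677 → nearest is V1
(29, 3) — d² to each: V1:416, V2:370, V3:58 → nearest is V3
(2, 37) — d² to each: V1:949, V2:613, V3:2117 → nearest is V2
(19, 14) — d² to each: V1:149, V2:37, V3:353 → nearest is V2
Tally — V1:1, V2:4, V3:1. V2 captures the most (4).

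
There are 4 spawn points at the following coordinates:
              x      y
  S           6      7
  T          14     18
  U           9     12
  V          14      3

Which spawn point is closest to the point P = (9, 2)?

V

Compare squared distances (the ordering matches that of the actual distances):
|PS|² = (9−6)² + (2−7)² = 9 + 25 = 34
|PT|² = (9−14)² + (2−18)² = 25 + 256 = 281
|PU|² = (9−9)² + (2−12)² = 0 + 100 = 100
|PV|² = (9−14)² + (2−3)² = 25 + 1 = 26
Minimum is at V.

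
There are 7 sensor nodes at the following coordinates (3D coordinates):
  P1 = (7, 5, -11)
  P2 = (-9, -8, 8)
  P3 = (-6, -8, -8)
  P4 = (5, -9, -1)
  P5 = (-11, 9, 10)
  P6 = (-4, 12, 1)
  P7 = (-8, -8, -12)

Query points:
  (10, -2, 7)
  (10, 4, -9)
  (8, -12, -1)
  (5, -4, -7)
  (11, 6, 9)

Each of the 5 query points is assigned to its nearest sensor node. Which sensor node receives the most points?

(10, -2, 7) — d² to each: P1:382, P2:398, P3:517, P4:138, P5:571, P6:428, P7:721 → nearest is P4
(10, 4, -9) — d² to each: P1:14, P2:794, P3:401, P4:258, P5:827, P6:360, P7:477 → nearest is P1
(8, -12, -1) — d² to each: P1:390, P2:386, P3:261, P4:18, P5:923, P6:724, P7:393 → nearest is P4
(5, -4, -7) — d² to each: P1:101, P2:437, P3:138, P4:61, P5:714, P6:401, P7:210 → nearest is P4
(11, 6, 9) — d² to each: P1:417, P2:597, P3:774, P4:361, P5:494, P6:325, P7:998 → nearest is P6
Tally — P1:1, P4:3, P6:1. P4 captures the most (3).

P4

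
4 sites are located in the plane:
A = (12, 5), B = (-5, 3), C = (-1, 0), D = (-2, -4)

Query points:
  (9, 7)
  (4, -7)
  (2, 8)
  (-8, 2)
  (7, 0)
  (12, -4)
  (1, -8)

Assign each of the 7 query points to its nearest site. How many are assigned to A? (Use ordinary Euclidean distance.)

(9, 7) — d² to each: A:13, B:212, C:149, D:242 → nearest is A
(4, -7) — d² to each: A:208, B:181, C:74, D:45 → nearest is D
(2, 8) — d² to each: A:109, B:74, C:73, D:160 → nearest is C
(-8, 2) — d² to each: A:409, B:10, C:53, D:72 → nearest is B
(7, 0) — d² to each: A:50, B:153, C:64, D:97 → nearest is A
(12, -4) — d² to each: A:81, B:338, C:185, D:196 → nearest is A
(1, -8) — d² to each: A:290, B:157, C:68, D:25 → nearest is D
3 of the 7 points have A as nearest.

3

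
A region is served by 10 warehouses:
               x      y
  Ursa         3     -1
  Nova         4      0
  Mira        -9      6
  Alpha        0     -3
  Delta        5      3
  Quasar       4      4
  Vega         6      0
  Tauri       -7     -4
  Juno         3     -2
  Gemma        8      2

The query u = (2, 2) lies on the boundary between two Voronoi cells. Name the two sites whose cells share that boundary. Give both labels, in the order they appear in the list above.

Nova and Quasar

Squared distances from u to each site:
d²(u, Ursa) = (2−3)² + (2−(-1))² = 1 + 9 = 10
d²(u, Nova) = (2−4)² + (2−0)² = 4 + 4 = 8
d²(u, Mira) = (2−(-9))² + (2−6)² = 121 + 16 = 137
d²(u, Alpha) = (2−0)² + (2−(-3))² = 4 + 25 = 29
d²(u, Delta) = (2−5)² + (2−3)² = 9 + 1 = 10
d²(u, Quasar) = (2−4)² + (2−4)² = 4 + 4 = 8
d²(u, Vega) = (2−6)² + (2−0)² = 16 + 4 = 20
d²(u, Tauri) = (2−(-7))² + (2−(-4))² = 81 + 36 = 117
d²(u, Juno) = (2−3)² + (2−(-2))² = 1 + 16 = 17
d²(u, Gemma) = (2−8)² + (2−2)² = 36 + 0 = 36
u is equidistant from Nova and Quasar (both at squared distance 8), and every other site is strictly farther — so u lies on the Nova–Quasar Voronoi edge.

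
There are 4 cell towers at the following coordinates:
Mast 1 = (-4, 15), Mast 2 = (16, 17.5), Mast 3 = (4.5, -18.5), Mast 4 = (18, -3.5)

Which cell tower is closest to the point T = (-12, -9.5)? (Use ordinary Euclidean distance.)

Mast 3

Compare squared distances (the ordering matches that of the actual distances):
d²(T, Mast 1) = 64 + 600.25 = 664.25
d²(T, Mast 2) = 784 + 729 = 1513
d²(T, Mast 3) = 272.25 + 81 = 353.25
d²(T, Mast 4) = 900 + 36 = 936
Minimum is at Mast 3.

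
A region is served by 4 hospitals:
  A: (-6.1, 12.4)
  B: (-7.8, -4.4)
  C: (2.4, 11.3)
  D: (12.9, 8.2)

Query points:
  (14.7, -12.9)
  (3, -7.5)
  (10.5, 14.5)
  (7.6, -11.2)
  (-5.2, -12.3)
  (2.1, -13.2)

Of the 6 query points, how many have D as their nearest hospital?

2

(14.7, -12.9) — d² to each: A:1072.73, B:578.5, C:736.93, D:448.45 → nearest is D
(3, -7.5) — d² to each: A:478.82, B:126.25, C:353.8, D:344.5 → nearest is B
(10.5, 14.5) — d² to each: A:279.97, B:692.1, C:75.85, D:45.45 → nearest is D
(7.6, -11.2) — d² to each: A:744.65, B:283.4, C:533.29, D:404.45 → nearest is B
(-5.2, -12.3) — d² to each: A:610.9, B:69.17, C:614.72, D:747.86 → nearest is B
(2.1, -13.2) — d² to each: A:722.6, B:175.45, C:600.34, D:574.6 → nearest is B
2 of the 6 points have D as nearest.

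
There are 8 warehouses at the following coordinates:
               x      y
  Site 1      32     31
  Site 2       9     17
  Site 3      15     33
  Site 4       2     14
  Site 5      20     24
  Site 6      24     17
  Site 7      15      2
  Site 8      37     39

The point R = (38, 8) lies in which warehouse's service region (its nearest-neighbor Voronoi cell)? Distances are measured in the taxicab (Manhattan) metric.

d(R, Site 1) = |38−32| + |8−31| = 6 + 23 = 29
d(R, Site 2) = |38−9| + |8−17| = 29 + 9 = 38
d(R, Site 3) = |38−15| + |8−33| = 23 + 25 = 48
d(R, Site 4) = |38−2| + |8−14| = 36 + 6 = 42
d(R, Site 5) = |38−20| + |8−24| = 18 + 16 = 34
d(R, Site 6) = |38−24| + |8−17| = 14 + 9 = 23
d(R, Site 7) = |38−15| + |8−2| = 23 + 6 = 29
d(R, Site 8) = |38−37| + |8−39| = 1 + 31 = 32
Minimum is at Site 6.

Site 6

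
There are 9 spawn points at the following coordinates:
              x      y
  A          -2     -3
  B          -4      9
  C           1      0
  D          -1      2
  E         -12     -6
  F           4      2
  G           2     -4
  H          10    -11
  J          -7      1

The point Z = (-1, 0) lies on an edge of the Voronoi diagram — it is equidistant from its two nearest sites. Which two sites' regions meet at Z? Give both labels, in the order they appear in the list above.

Squared distances from Z to each site:
|ZA|² = 1 + 9 = 10
|ZB|² = 9 + 81 = 90
|ZC|² = 4 + 0 = 4
|ZD|² = 0 + 4 = 4
|ZE|² = 121 + 36 = 157
|ZF|² = 25 + 4 = 29
|ZG|² = 9 + 16 = 25
|ZH|² = 121 + 121 = 242
|ZJ|² = 36 + 1 = 37
Z is equidistant from C and D (both at squared distance 4), and every other site is strictly farther — so Z lies on the C–D Voronoi edge.

C and D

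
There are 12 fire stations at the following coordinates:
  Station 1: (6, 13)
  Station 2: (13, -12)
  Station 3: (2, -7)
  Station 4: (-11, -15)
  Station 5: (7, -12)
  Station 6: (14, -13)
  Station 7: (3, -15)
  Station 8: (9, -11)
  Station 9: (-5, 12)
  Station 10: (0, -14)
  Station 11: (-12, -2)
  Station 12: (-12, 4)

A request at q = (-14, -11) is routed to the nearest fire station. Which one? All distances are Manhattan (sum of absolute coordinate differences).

Station 4

d(q, Station 1) = |-14−6| + |-11−13| = 20 + 24 = 44
d(q, Station 2) = |-14−13| + |-11−(-12)| = 27 + 1 = 28
d(q, Station 3) = |-14−2| + |-11−(-7)| = 16 + 4 = 20
d(q, Station 4) = |-14−(-11)| + |-11−(-15)| = 3 + 4 = 7
d(q, Station 5) = |-14−7| + |-11−(-12)| = 21 + 1 = 22
d(q, Station 6) = |-14−14| + |-11−(-13)| = 28 + 2 = 30
d(q, Station 7) = |-14−3| + |-11−(-15)| = 17 + 4 = 21
d(q, Station 8) = |-14−9| + |-11−(-11)| = 23 + 0 = 23
d(q, Station 9) = |-14−(-5)| + |-11−12| = 9 + 23 = 32
d(q, Station 10) = |-14−0| + |-11−(-14)| = 14 + 3 = 17
d(q, Station 11) = |-14−(-12)| + |-11−(-2)| = 2 + 9 = 11
d(q, Station 12) = |-14−(-12)| + |-11−4| = 2 + 15 = 17
Station 4 is nearest.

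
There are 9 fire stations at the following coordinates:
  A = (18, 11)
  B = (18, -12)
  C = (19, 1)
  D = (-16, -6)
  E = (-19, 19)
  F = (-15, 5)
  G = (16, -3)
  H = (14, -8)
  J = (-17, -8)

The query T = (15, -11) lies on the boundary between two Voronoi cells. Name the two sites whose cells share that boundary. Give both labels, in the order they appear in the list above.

Squared distances from T to each site:
|TA|² = 9 + 484 = 493
|TB|² = 9 + 1 = 10
|TC|² = 16 + 144 = 160
|TD|² = 961 + 25 = 986
|TE|² = 1156 + 900 = 2056
|TF|² = 900 + 256 = 1156
|TG|² = 1 + 64 = 65
|TH|² = 1 + 9 = 10
|TJ|² = 1024 + 9 = 1033
T is equidistant from B and H (both at squared distance 10), and every other site is strictly farther — so T lies on the B–H Voronoi edge.

B and H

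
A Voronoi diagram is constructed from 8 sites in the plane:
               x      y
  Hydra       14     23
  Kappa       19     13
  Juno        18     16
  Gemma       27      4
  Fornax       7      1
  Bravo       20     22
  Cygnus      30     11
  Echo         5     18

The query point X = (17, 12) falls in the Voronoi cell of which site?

Compare squared distances (the ordering matches that of the actual distances):
d²(X, Hydra) = 9 + 121 = 130
d²(X, Kappa) = 4 + 1 = 5
d²(X, Juno) = 1 + 16 = 17
d²(X, Gemma) = 100 + 64 = 164
d²(X, Fornax) = 100 + 121 = 221
d²(X, Bravo) = 9 + 100 = 109
d²(X, Cygnus) = 169 + 1 = 170
d²(X, Echo) = 144 + 36 = 180
Minimum is at Kappa.

Kappa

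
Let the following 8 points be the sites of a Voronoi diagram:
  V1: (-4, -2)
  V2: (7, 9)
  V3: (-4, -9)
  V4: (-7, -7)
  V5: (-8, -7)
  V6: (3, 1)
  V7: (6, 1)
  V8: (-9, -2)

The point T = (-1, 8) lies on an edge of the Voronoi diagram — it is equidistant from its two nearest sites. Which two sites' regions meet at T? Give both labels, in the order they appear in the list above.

V2 and V6

Squared distances from T to each site:
|TV1|² = (-1−(-4))² + (8−(-2))² = 9 + 100 = 109
|TV2|² = (-1−7)² + (8−9)² = 64 + 1 = 65
|TV3|² = (-1−(-4))² + (8−(-9))² = 9 + 289 = 298
|TV4|² = (-1−(-7))² + (8−(-7))² = 36 + 225 = 261
|TV5|² = (-1−(-8))² + (8−(-7))² = 49 + 225 = 274
|TV6|² = (-1−3)² + (8−1)² = 16 + 49 = 65
|TV7|² = (-1−6)² + (8−1)² = 49 + 49 = 98
|TV8|² = (-1−(-9))² + (8−(-2))² = 64 + 100 = 164
T is equidistant from V2 and V6 (both at squared distance 65), and every other site is strictly farther — so T lies on the V2–V6 Voronoi edge.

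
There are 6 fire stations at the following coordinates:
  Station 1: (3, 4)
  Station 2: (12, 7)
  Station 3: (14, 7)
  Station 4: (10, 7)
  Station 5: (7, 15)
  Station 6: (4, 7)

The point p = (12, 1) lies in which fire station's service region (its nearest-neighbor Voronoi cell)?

Station 2

Compare squared distances (the ordering matches that of the actual distances):
d²(p, Station 1) = (12−3)² + (1−4)² = 81 + 9 = 90
d²(p, Station 2) = (12−12)² + (1−7)² = 0 + 36 = 36
d²(p, Station 3) = (12−14)² + (1−7)² = 4 + 36 = 40
d²(p, Station 4) = (12−10)² + (1−7)² = 4 + 36 = 40
d²(p, Station 5) = (12−7)² + (1−15)² = 25 + 196 = 221
d²(p, Station 6) = (12−4)² + (1−7)² = 64 + 36 = 100
Station 2 is nearest.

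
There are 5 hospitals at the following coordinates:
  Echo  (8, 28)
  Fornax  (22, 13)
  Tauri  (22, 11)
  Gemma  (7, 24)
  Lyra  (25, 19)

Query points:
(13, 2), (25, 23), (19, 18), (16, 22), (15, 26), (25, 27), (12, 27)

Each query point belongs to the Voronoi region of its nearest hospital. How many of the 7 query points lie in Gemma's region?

1

(13, 2) — d² to each: Echo:701, Fornax:202, Tauri:162, Gemma:520, Lyra:433 → nearest is Tauri
(25, 23) — d² to each: Echo:314, Fornax:109, Tauri:153, Gemma:325, Lyra:16 → nearest is Lyra
(19, 18) — d² to each: Echo:221, Fornax:34, Tauri:58, Gemma:180, Lyra:37 → nearest is Fornax
(16, 22) — d² to each: Echo:100, Fornax:117, Tauri:157, Gemma:85, Lyra:90 → nearest is Gemma
(15, 26) — d² to each: Echo:53, Fornax:218, Tauri:274, Gemma:68, Lyra:149 → nearest is Echo
(25, 27) — d² to each: Echo:290, Fornax:205, Tauri:265, Gemma:333, Lyra:64 → nearest is Lyra
(12, 27) — d² to each: Echo:17, Fornax:296, Tauri:356, Gemma:34, Lyra:233 → nearest is Echo
1 of the 7 points has Gemma as nearest.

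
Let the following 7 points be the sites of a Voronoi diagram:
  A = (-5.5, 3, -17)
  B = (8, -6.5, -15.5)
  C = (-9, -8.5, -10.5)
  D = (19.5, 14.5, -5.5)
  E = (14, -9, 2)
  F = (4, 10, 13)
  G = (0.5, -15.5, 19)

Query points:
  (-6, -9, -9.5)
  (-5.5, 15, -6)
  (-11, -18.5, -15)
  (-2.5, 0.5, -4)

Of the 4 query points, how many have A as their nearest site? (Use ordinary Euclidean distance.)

1

(-6, -9, -9.5) — d² to each: A:200.5, B:238.25, C:10.25, D:1218.5, E:532.25, F:967.25, G:896.75 → nearest is C
(-5.5, 15, -6) — d² to each: A:265, B:734.75, C:584.75, D:625.5, E:1020.25, F:476.25, G:1591.25 → nearest is A
(-11, -18.5, -15) — d² to each: A:496.5, B:505.25, C:124.25, D:2109.5, E:1004.25, F:1821.25, G:1297.25 → nearest is C
(-2.5, 0.5, -4) — d² to each: A:184.25, B:291.5, C:165.5, D:682.25, E:398.5, F:421.5, G:794 → nearest is C
1 of the 4 points has A as nearest.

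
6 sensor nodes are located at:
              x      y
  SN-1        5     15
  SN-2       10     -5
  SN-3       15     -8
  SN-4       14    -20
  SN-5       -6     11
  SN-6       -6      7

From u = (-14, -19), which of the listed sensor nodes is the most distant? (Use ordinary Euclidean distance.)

Since √ is increasing, it suffices to compare squared distances:
d²(u, SN-1) = 361 + 1156 = 1517
d²(u, SN-2) = 576 + 196 = 772
d²(u, SN-3) = 841 + 121 = 962
d²(u, SN-4) = 784 + 1 = 785
d²(u, SN-5) = 64 + 900 = 964
d²(u, SN-6) = 64 + 676 = 740
The largest is to SN-1.

SN-1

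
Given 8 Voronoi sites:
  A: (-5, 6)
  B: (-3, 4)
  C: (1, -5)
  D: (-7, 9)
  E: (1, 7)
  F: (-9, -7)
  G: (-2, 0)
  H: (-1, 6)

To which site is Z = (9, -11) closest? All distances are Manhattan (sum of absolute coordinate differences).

C

d(Z,A) = |9−(-5)| + |-11−6| = 14 + 17 = 31
d(Z,B) = |9−(-3)| + |-11−4| = 12 + 15 = 27
d(Z,C) = |9−1| + |-11−(-5)| = 8 + 6 = 14
d(Z,D) = |9−(-7)| + |-11−9| = 16 + 20 = 36
d(Z,E) = |9−1| + |-11−7| = 8 + 18 = 26
d(Z,F) = |9−(-9)| + |-11−(-7)| = 18 + 4 = 22
d(Z,G) = |9−(-2)| + |-11−0| = 11 + 11 = 22
d(Z,H) = |9−(-1)| + |-11−6| = 10 + 17 = 27
The smallest is to C, so Z lies in the Voronoi region of C.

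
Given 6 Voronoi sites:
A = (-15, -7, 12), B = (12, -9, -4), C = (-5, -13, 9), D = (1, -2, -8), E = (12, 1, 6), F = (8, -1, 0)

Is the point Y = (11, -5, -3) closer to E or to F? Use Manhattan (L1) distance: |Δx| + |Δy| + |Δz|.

d(Y,E) = |11−12| + |-5−1| + |-3−6| = 1 + 6 + 9 = 16
d(Y,F) = |11−8| + |-5−(-1)| + |-3−0| = 3 + 4 + 3 = 10
16 > 10, so F is closer.

F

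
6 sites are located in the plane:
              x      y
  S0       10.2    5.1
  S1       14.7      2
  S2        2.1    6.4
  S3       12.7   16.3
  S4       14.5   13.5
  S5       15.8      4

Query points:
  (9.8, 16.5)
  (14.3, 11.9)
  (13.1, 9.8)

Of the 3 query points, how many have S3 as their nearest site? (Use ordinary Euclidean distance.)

(9.8, 16.5) — d² to each: S0:130.12, S1:234.26, S2:161.3, S3:8.45, S4:31.09, S5:192.25 → nearest is S3
(14.3, 11.9) — d² to each: S0:63.05, S1:98.17, S2:179.09, S3:21.92, S4:2.6, S5:64.66 → nearest is S4
(13.1, 9.8) — d² to each: S0:30.5, S1:63.4, S2:132.56, S3:42.41, S4:15.65, S5:40.93 → nearest is S4
1 of the 3 points has S3 as nearest.

1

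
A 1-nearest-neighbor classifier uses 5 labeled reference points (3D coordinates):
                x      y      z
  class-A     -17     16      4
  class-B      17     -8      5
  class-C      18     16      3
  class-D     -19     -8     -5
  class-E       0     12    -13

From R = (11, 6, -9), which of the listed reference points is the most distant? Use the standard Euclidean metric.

class-D

Squared Euclidean distances:
d²(R, class-A) = (11−(-17))² + (6−16)² + (-9−4)² = 784 + 100 + 169 = 1053
d²(R, class-B) = (11−17)² + (6−(-8))² + (-9−5)² = 36 + 196 + 196 = 428
d²(R, class-C) = (11−18)² + (6−16)² + (-9−3)² = 49 + 100 + 144 = 293
d²(R, class-D) = (11−(-19))² + (6−(-8))² + (-9−(-5))² = 900 + 196 + 16 = 1112
d²(R, class-E) = (11−0)² + (6−12)² + (-9−(-13))² = 121 + 36 + 16 = 173
The largest is to class-D.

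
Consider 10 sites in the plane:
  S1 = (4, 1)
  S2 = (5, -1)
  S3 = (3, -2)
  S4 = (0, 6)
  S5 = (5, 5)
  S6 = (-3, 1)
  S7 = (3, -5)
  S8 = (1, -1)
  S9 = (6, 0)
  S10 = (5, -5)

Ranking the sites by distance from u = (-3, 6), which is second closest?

Compare squared distances (the ordering matches that of the actual distances):
|uS1|² = (-3−4)² + (6−1)² = 49 + 25 = 74
|uS2|² = (-3−5)² + (6−(-1))² = 64 + 49 = 113
|uS3|² = (-3−3)² + (6−(-2))² = 36 + 64 = 100
|uS4|² = (-3−0)² + (6−6)² = 9 + 0 = 9
|uS5|² = (-3−5)² + (6−5)² = 64 + 1 = 65
|uS6|² = (-3−(-3))² + (6−1)² = 0 + 25 = 25
|uS7|² = (-3−3)² + (6−(-5))² = 36 + 121 = 157
|uS8|² = (-3−1)² + (6−(-1))² = 16 + 49 = 65
|uS9|² = (-3−6)² + (6−0)² = 81 + 36 = 117
d²(u, S10) = (-3−5)² + (6−(-5))² = 64 + 121 = 185
Sorted ascending: S4, S6, S5, … — the second-nearest is S6.

S6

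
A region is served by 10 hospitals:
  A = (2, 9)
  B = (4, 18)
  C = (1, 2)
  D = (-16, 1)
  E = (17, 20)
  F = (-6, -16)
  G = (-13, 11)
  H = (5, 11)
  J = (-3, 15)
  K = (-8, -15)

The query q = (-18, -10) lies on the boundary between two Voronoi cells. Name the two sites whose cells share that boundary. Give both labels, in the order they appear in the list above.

Squared distances from q to each site:
|qA|² = (-18−2)² + (-10−9)² = 400 + 361 = 761
|qB|² = (-18−4)² + (-10−18)² = 484 + 784 = 1268
|qC|² = (-18−1)² + (-10−2)² = 361 + 144 = 505
|qD|² = (-18−(-16))² + (-10−1)² = 4 + 121 = 125
|qE|² = (-18−17)² + (-10−20)² = 1225 + 900 = 2125
|qF|² = (-18−(-6))² + (-10−(-16))² = 144 + 36 = 180
|qG|² = (-18−(-13))² + (-10−11)² = 25 + 441 = 466
|qH|² = (-18−5)² + (-10−11)² = 529 + 441 = 970
|qJ|² = (-18−(-3))² + (-10−15)² = 225 + 625 = 850
|qK|² = (-18−(-8))² + (-10−(-15))² = 100 + 25 = 125
q is equidistant from D and K (both at squared distance 125), and every other site is strictly farther — so q lies on the D–K Voronoi edge.

D and K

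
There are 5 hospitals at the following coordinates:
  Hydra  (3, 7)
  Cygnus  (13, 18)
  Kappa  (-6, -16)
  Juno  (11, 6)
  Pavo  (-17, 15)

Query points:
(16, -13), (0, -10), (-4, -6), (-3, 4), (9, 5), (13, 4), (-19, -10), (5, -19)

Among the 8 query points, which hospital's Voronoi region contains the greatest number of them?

Kappa

(16, -13) — d² to each: Hydra:569, Cygnus:970, Kappa:493, Juno:386, Pavo:1873 → nearest is Juno
(0, -10) — d² to each: Hydra:298, Cygnus:953, Kappa:72, Juno:377, Pavo:914 → nearest is Kappa
(-4, -6) — d² to each: Hydra:218, Cygnus:865, Kappa:104, Juno:369, Pavo:610 → nearest is Kappa
(-3, 4) — d² to each: Hydra:45, Cygnus:452, Kappa:409, Juno:200, Pavo:317 → nearest is Hydra
(9, 5) — d² to each: Hydra:40, Cygnus:185, Kappa:666, Juno:5, Pavo:776 → nearest is Juno
(13, 4) — d² to each: Hydra:109, Cygnus:196, Kappa:761, Juno:8, Pavo:1021 → nearest is Juno
(-19, -10) — d² to each: Hydra:773, Cygnus:1808, Kappa:205, Juno:1156, Pavo:629 → nearest is Kappa
(5, -19) — d² to each: Hydra:680, Cygnus:1433, Kappa:130, Juno:661, Pavo:1640 → nearest is Kappa
Tally — Hydra:1, Kappa:4, Juno:3. Kappa captures the most (4).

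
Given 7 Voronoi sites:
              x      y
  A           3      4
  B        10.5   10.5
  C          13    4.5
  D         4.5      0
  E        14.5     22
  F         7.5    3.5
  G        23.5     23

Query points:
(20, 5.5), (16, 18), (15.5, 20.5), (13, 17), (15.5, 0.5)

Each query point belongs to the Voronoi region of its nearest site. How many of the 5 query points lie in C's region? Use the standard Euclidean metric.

(20, 5.5) — d² to each: A:291.25, B:115.25, C:50, D:270.5, E:302.5, F:160.25, G:318.5 → nearest is C
(16, 18) — d² to each: A:365, B:86.5, C:191.25, D:456.25, E:18.25, F:282.5, G:81.25 → nearest is E
(15.5, 20.5) — d² to each: A:428.5, B:125, C:262.25, D:541.25, E:3.25, F:353, G:70.25 → nearest is E
(13, 17) — d² to each: A:269, B:48.5, C:156.25, D:361.25, E:27.25, F:212.5, G:146.25 → nearest is E
(15.5, 0.5) — d² to each: A:168.5, B:125, C:22.25, D:121.25, E:463.25, F:73, G:570.25 → nearest is C
2 of the 5 points have C as nearest.

2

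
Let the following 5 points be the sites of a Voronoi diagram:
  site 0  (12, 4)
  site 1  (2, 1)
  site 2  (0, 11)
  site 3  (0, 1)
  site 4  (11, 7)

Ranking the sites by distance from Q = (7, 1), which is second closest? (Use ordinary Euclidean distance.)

Compare squared distances (the ordering matches that of the actual distances):
d²(Q, site 0) = (7−12)² + (1−4)² = 25 + 9 = 34
d²(Q, site 1) = (7−2)² + (1−1)² = 25 + 0 = 25
d²(Q, site 2) = (7−0)² + (1−11)² = 49 + 100 = 149
d²(Q, site 3) = (7−0)² + (1−1)² = 49 + 0 = 49
d²(Q, site 4) = (7−11)² + (1−7)² = 16 + 36 = 52
Sorted ascending: site 1, site 0, site 3, … — the second-nearest is site 0.

site 0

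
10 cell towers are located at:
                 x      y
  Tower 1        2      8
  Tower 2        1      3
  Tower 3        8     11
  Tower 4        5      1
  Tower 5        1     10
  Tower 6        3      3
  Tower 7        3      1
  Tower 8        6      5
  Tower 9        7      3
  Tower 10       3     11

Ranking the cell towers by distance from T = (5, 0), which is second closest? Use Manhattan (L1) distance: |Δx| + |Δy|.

Tower 7

d(T, Tower 1) = |5−2| + |0−8| = 3 + 8 = 11
d(T, Tower 2) = |5−1| + |0−3| = 4 + 3 = 7
d(T, Tower 3) = |5−8| + |0−11| = 3 + 11 = 14
d(T, Tower 4) = |5−5| + |0−1| = 0 + 1 = 1
d(T, Tower 5) = |5−1| + |0−10| = 4 + 10 = 14
d(T, Tower 6) = |5−3| + |0−3| = 2 + 3 = 5
d(T, Tower 7) = |5−3| + |0−1| = 2 + 1 = 3
d(T, Tower 8) = |5−6| + |0−5| = 1 + 5 = 6
d(T, Tower 9) = |5−7| + |0−3| = 2 + 3 = 5
d(T, Tower 10) = |5−3| + |0−11| = 2 + 11 = 13
Sorted ascending: Tower 4, Tower 7, Tower 6, … — the second-nearest is Tower 7.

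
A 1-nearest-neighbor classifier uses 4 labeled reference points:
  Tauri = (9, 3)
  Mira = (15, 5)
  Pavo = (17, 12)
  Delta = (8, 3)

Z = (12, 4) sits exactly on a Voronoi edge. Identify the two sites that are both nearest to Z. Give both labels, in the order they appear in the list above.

Tauri and Mira

Squared distances from Z to each site:
d²(Z, Tauri) = (12−9)² + (4−3)² = 9 + 1 = 10
d²(Z, Mira) = (12−15)² + (4−5)² = 9 + 1 = 10
d²(Z, Pavo) = (12−17)² + (4−12)² = 25 + 64 = 89
d²(Z, Delta) = (12−8)² + (4−3)² = 16 + 1 = 17
Z is equidistant from Tauri and Mira (both at squared distance 10), and every other site is strictly farther — so Z lies on the Tauri–Mira Voronoi edge.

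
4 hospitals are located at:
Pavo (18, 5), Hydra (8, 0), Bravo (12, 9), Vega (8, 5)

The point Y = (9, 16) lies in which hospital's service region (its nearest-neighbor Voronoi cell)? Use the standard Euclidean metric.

Compare squared distances (the ordering matches that of the actual distances):
d²(Y, Pavo) = (9−18)² + (16−5)² = 81 + 121 = 202
d²(Y, Hydra) = (9−8)² + (16−0)² = 1 + 256 = 257
d²(Y, Bravo) = (9−12)² + (16−9)² = 9 + 49 = 58
d²(Y, Vega) = (9−8)² + (16−5)² = 1 + 121 = 122
Bravo is nearest.

Bravo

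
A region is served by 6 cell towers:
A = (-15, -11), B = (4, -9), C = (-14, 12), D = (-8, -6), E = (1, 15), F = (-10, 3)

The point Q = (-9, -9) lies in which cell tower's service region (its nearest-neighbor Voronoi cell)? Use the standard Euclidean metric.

Squared Euclidean distances:
|QA|² = 36 + 4 = 40
|QB|² = 169 + 0 = 169
|QC|² = 25 + 441 = 466
|QD|² = 1 + 9 = 10
|QE|² = 100 + 576 = 676
|QF|² = 1 + 144 = 145
The smallest is to D, so Q lies in the Voronoi region of D.

D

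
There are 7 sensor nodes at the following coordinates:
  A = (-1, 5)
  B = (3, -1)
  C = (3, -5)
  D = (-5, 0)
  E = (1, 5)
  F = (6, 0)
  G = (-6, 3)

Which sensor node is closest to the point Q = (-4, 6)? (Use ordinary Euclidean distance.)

A

Since √ is increasing, it suffices to compare squared distances:
|QA|² = 9 + 1 = 10
|QB|² = 49 + 49 = 98
|QC|² = 49 + 121 = 170
|QD|² = 1 + 36 = 37
|QE|² = 25 + 1 = 26
|QF|² = 100 + 36 = 136
|QG|² = 4 + 9 = 13
The smallest is to A, so Q lies in the Voronoi region of A.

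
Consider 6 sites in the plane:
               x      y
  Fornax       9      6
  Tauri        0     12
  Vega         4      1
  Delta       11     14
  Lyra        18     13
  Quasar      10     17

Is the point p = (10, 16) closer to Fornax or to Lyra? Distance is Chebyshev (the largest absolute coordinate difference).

Lyra

d(p, Fornax) = max(1, 10) = 10
d(p, Lyra) = max(8, 3) = 8
10 > 8, so Lyra is closer.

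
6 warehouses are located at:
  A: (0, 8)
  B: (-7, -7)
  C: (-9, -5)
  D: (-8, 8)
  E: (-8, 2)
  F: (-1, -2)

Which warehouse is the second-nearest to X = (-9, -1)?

C

Squared Euclidean distances:
|XA|² = 81 + 81 = 162
|XB|² = 4 + 36 = 40
|XC|² = 0 + 16 = 16
|XD|² = 1 + 81 = 82
|XE|² = 1 + 9 = 10
|XF|² = 64 + 1 = 65
Sorted ascending: E, C, B, … — the second-nearest is C.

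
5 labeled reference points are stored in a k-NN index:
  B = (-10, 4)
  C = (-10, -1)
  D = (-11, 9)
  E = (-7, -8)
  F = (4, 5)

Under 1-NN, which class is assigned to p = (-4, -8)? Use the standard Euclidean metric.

Squared Euclidean distances:
|pB|² = (-4−(-10))² + (-8−4)² = 36 + 144 = 180
|pC|² = (-4−(-10))² + (-8−(-1))² = 36 + 49 = 85
|pD|² = (-4−(-11))² + (-8−9)² = 49 + 289 = 338
|pE|² = (-4−(-7))² + (-8−(-8))² = 9 + 0 = 9
|pF|² = (-4−4)² + (-8−5)² = 64 + 169 = 233
Minimum is at E.

E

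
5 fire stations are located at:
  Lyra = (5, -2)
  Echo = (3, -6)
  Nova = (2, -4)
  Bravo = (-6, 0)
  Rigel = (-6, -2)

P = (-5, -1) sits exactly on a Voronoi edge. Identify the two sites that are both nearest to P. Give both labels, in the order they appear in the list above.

Squared distances from P to each site:
d²(P, Lyra) = 100 + 1 = 101
d²(P, Echo) = 64 + 25 = 89
d²(P, Nova) = 49 + 9 = 58
d²(P, Bravo) = 1 + 1 = 2
d²(P, Rigel) = 1 + 1 = 2
P is equidistant from Bravo and Rigel (both at squared distance 2), and every other site is strictly farther — so P lies on the Bravo–Rigel Voronoi edge.

Bravo and Rigel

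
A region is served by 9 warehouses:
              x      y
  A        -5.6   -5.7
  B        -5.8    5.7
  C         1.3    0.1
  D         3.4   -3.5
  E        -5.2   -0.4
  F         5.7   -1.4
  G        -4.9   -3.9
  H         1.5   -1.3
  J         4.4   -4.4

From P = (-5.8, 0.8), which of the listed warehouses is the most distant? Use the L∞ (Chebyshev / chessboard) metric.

F

d(P,A) = max(0.2, 6.5) = 6.5
d(P,B) = max(0, 4.9) = 4.9
d(P,C) = max(7.1, 0.7) = 7.1
d(P,D) = max(9.2, 4.3) = 9.2
d(P,E) = max(0.6, 1.2) = 1.2
d(P,F) = max(11.5, 2.2) = 11.5
d(P,G) = max(0.9, 4.7) = 4.7
d(P,H) = max(7.3, 2.1) = 7.3
d(P,J) = max(10.2, 5.2) = 10.2
The largest is to F.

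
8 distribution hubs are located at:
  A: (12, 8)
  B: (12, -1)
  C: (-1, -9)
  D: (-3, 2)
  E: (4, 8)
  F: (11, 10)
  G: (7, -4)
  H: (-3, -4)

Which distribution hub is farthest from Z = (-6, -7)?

F

Squared Euclidean distances:
|ZA|² = 324 + 225 = 549
|ZB|² = 324 + 36 = 360
|ZC|² = 25 + 4 = 29
|ZD|² = 9 + 81 = 90
|ZE|² = 100 + 225 = 325
|ZF|² = 289 + 289 = 578
|ZG|² = 169 + 9 = 178
|ZH|² = 9 + 9 = 18
The largest is to F.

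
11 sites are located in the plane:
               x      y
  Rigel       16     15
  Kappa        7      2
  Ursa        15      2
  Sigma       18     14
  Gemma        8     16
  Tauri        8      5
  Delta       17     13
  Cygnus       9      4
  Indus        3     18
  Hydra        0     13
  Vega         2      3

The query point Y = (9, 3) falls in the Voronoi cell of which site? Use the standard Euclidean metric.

Cygnus

Squared Euclidean distances:
d²(Y, Rigel) = 49 + 144 = 193
d²(Y, Kappa) = 4 + 1 = 5
d²(Y, Ursa) = 36 + 1 = 37
d²(Y, Sigma) = 81 + 121 = 202
d²(Y, Gemma) = 1 + 169 = 170
d²(Y, Tauri) = 1 + 4 = 5
d²(Y, Delta) = 64 + 100 = 164
d²(Y, Cygnus) = 0 + 1 = 1
d²(Y, Indus) = 36 + 225 = 261
d²(Y, Hydra) = 81 + 100 = 181
d²(Y, Vega) = 49 + 0 = 49
The smallest is to Cygnus, so Y lies in the Voronoi region of Cygnus.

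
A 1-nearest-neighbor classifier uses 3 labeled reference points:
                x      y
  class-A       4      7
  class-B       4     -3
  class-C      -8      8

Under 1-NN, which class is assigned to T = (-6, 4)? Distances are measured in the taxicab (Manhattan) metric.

class-C

d(T, class-A) = |-6−4| + |4−7| = 10 + 3 = 13
d(T, class-B) = |-6−4| + |4−(-3)| = 10 + 7 = 17
d(T, class-C) = |-6−(-8)| + |4−8| = 2 + 4 = 6
The smallest is to class-C, so T lies in the Voronoi region of class-C.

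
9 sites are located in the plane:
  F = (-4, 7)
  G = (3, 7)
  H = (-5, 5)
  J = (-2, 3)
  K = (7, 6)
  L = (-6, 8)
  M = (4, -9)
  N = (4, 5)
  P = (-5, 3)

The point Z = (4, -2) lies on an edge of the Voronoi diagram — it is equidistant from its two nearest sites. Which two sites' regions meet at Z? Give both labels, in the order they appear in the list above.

Squared distances from Z to each site:
|ZF|² = 64 + 81 = 145
|ZG|² = 1 + 81 = 82
|ZH|² = 81 + 49 = 130
|ZJ|² = 36 + 25 = 61
|ZK|² = 9 + 64 = 73
|ZL|² = 100 + 100 = 200
|ZM|² = 0 + 49 = 49
|ZN|² = 0 + 49 = 49
|ZP|² = 81 + 25 = 106
Z is equidistant from M and N (both at squared distance 49), and every other site is strictly farther — so Z lies on the M–N Voronoi edge.

M and N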